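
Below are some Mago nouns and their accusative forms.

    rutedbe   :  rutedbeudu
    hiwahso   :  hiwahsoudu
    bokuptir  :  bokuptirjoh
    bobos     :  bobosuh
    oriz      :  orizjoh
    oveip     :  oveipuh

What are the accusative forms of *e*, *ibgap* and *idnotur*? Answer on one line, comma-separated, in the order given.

The alternation tracks the final sound of the stem — -uh when the stem ends in a voiceless consonant (*bobos*, *oveip*); -joh when the stem ends in a voiced consonant (*bokuptir*, *oriz*); -udu when the stem ends in a vowel (*rutedbe*, *hiwahso*).
The final sound of *e* is /e/, which is a vowel, so the suffix is -udu, giving *eudu*.
*ibgap* — final sound /p/ (a voiceless consonant) → -uh → *ibgapuh*.
Since the final sound of *idnotur* is /r/ (a voiced consonant), it takes -joh, giving *idnoturjoh*.

eudu, ibgapuh, idnoturjoh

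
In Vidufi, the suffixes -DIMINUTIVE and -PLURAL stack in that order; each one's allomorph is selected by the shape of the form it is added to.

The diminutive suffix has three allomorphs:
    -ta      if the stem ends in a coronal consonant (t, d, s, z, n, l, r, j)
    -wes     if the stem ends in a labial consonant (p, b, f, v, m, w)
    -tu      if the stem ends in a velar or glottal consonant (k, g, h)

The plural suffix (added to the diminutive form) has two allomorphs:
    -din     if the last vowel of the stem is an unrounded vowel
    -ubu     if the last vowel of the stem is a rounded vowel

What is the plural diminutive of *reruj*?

rerujtadin

*reruj* — final consonant /j/ (coronal) → -ta → *rerujta*.
The diminutive form *rerujta* — last vowel /a/ (an unrounded vowel) → -din → *rerujtadin*.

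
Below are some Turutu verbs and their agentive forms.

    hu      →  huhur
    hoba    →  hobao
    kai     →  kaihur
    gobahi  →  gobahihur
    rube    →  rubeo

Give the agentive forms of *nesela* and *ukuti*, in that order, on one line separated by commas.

The alternation tracks the last vowel of the stem — -hur when the last vowel of the stem is a high vowel (*hu*, *kai*, *gobahi*); -o when the last vowel of the stem is a non-high vowel (*hoba*, *rube*).
*nesela* — last vowel /a/ (a non-high vowel) → -o → *neselao*.
*ukuti* — last vowel /i/ (a high vowel) → -hur → *ukutihur*.

neselao, ukutihur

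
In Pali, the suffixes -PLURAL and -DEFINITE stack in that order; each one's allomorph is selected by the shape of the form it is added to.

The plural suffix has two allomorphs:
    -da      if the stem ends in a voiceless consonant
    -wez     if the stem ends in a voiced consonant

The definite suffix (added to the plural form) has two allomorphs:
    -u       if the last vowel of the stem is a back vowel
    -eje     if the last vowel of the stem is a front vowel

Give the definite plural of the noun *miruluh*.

miruluhdau

*miruluh*: final consonant = /h/, voiceless → -da → *miruluhda*.
The plural form *miruluhda* — last vowel /a/ (a back vowel) → -u → *miruluhdau*.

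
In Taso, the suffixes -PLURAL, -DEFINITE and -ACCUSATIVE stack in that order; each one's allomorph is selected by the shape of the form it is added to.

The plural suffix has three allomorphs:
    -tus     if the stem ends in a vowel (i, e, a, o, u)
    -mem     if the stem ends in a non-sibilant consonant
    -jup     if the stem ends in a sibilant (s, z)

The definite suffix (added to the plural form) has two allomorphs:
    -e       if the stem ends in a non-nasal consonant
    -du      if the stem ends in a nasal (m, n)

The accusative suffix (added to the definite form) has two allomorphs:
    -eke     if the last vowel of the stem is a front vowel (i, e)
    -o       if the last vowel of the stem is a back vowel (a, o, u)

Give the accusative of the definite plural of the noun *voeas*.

*voeas*: final sound = /s/, a sibilant → -jup → *voeasjup*.
The final consonant of the plural form *voeasjup* is /p/, which is non-nasal, so the definite suffix is -e, giving *voeasjupe*.
The last vowel of the definite form *voeasjupe* is /e/, which is a front vowel, so the accusative suffix is -eke, giving *voeasjupeeke*.

voeasjupeeke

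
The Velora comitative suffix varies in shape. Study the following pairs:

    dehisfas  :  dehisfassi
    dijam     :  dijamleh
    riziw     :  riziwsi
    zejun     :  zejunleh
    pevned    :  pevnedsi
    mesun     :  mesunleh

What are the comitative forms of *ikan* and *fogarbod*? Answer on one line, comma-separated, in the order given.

Looking at the final consonant of each stem: -leh when the stem ends in a nasal (*dijam*, *zejun*, *mesun*); -si when the stem ends in a non-nasal consonant (*dehisfas*, *riziw*, *pevned*).
*ikan*: final consonant = /n/, a nasal → -leh → *ikanleh*.
*fogarbod* — final consonant /d/ (non-nasal) → -si → *fogarbodsi*.

ikanleh, fogarbodsi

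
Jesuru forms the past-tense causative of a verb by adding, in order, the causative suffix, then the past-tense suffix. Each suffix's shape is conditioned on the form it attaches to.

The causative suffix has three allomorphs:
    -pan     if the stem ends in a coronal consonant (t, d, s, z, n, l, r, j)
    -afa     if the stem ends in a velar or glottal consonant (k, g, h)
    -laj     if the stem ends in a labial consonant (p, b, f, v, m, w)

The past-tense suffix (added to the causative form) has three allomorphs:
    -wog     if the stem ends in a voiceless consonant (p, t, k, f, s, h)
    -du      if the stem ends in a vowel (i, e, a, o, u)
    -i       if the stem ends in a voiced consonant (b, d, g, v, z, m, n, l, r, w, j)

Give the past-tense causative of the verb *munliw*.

*munliw* — final consonant /w/ (labial) → -laj → *munliwlaj*.
Since the final sound of the causative form *munliwlaj* is /j/ (a voiced consonant), it takes -i, giving *munliwlaji*.

munliwlaji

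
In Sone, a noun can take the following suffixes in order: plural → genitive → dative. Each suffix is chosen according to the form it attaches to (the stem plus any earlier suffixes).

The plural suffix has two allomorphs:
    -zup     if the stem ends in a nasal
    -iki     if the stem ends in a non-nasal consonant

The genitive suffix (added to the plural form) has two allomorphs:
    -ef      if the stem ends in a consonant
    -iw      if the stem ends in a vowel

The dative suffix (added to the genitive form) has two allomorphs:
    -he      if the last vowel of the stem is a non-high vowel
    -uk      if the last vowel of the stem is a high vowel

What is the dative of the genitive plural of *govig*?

govigikiiwuk

The final consonant of *govig* is /g/, which is non-nasal, so the plural suffix is -iki, giving *govigiki*.
The plural form *govigiki*: final sound = /i/, a vowel → -iw → *govigikiiw*.
The last vowel of the genitive form *govigikiiw* is /i/, which is a high vowel, so the dative suffix is -uk, giving *govigikiiwuk*.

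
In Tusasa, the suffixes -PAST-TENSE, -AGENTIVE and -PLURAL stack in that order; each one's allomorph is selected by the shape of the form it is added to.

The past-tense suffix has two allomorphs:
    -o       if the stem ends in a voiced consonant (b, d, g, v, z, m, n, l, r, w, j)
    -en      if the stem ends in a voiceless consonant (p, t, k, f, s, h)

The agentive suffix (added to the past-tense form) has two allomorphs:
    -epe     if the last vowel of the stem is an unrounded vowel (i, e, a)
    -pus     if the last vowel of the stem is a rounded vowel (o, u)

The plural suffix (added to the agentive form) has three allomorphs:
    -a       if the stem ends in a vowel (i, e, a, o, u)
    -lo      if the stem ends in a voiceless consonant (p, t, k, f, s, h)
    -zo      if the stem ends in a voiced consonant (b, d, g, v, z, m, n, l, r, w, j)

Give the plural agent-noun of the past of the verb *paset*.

*paset* — final consonant /t/ (voiceless) → -en → *paseten*.
Since the last vowel of the past-tense form *paseten* is /e/ (an unrounded vowel), it takes -epe, giving *pasetenepe*.
Since the final sound of the agentive form *pasetenepe* is /e/ (a vowel), it takes -a, giving *pasetenepea*.

pasetenepea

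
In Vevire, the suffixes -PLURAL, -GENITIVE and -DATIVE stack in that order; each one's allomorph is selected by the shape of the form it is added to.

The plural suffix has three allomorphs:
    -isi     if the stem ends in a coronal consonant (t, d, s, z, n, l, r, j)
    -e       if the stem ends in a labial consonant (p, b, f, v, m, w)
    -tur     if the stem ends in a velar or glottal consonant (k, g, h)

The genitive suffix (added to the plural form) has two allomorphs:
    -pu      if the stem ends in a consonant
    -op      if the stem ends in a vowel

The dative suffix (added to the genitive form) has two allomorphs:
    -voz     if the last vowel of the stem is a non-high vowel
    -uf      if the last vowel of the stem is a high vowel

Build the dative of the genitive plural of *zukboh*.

zukbohturpuuf

The final consonant of *zukboh* is /h/, which is velar/glottal, so the plural suffix is -tur, giving *zukbohtur*.
The final sound of the plural form *zukbohtur* is /r/, which is a consonant, so the genitive suffix is -pu, giving *zukbohturpu*.
The genitive form *zukbohturpu* — last vowel /u/ (a high vowel) → -uf → *zukbohturpuuf*.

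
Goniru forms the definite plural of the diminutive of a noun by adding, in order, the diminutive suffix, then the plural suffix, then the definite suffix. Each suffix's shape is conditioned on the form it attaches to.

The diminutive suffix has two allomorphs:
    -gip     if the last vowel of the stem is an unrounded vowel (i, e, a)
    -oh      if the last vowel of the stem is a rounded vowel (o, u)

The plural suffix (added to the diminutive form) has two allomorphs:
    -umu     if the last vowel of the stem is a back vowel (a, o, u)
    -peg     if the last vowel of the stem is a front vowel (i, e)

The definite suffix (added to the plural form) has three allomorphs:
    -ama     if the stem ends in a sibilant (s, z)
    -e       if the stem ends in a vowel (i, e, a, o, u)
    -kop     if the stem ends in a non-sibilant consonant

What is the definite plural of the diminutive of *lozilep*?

The last vowel of *lozilep* is /e/, which is an unrounded vowel, so the diminutive suffix is -gip, giving *lozilepgip*.
The diminutive form *lozilepgip*: last vowel = /i/, a front vowel → -peg → *lozilepgippeg*.
Since the final sound of the plural form *lozilepgippeg* is /g/ (a non-sibilant consonant), it takes -kop, giving *lozilepgippegkop*.

lozilepgippegkop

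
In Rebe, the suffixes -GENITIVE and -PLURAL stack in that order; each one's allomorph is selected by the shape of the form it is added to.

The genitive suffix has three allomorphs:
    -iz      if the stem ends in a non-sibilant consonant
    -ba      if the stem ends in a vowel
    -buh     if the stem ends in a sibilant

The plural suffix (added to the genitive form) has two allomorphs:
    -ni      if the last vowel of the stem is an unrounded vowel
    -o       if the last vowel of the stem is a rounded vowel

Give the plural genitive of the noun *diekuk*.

diekukizni

Since the final sound of *diekuk* is /k/ (a non-sibilant consonant), it takes -iz, giving *diekukiz*.
The last vowel of the genitive form *diekukiz* is /i/, which is an unrounded vowel, so the plural suffix is -ni, giving *diekukizni*.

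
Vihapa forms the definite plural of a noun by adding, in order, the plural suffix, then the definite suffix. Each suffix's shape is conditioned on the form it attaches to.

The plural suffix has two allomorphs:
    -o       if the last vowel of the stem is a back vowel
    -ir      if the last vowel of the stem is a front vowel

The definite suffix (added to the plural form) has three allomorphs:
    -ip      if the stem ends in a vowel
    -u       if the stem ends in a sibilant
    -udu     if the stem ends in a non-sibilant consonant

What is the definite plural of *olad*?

oladoip

The last vowel of *olad* is /a/, which is a back vowel, so the plural suffix is -o, giving *olado*.
Since the final sound of the plural form *olado* is /o/ (a vowel), it takes -ip, giving *oladoip*.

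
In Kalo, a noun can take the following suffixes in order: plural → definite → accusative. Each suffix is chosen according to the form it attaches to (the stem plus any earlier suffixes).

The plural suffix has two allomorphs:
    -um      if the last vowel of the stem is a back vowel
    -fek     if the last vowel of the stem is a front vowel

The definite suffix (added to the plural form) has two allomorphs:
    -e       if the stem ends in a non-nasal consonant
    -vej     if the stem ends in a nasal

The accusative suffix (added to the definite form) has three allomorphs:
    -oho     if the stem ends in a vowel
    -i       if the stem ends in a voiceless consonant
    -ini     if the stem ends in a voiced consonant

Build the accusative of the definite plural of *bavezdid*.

*bavezdid*: last vowel = /i/, a front vowel → -fek → *bavezdidfek*.
The plural form *bavezdidfek* — final consonant /k/ (non-nasal) → -e → *bavezdidfeke*.
The definite form *bavezdidfeke*: final sound = /e/, a vowel → -oho → *bavezdidfekeoho*.

bavezdidfekeoho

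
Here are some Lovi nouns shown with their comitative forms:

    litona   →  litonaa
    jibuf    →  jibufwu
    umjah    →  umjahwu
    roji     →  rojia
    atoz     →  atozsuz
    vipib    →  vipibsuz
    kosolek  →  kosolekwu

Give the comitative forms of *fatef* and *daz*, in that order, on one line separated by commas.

fatefwu, dazsuz

The suffix is conditioned by the final sound: -wu when the stem ends in a voiceless consonant (*jibuf*, *umjah*, *kosolek*); -suz when the stem ends in a voiced consonant (*atoz*, *vipib*); -a when the stem ends in a vowel (*litona*, *roji*).
The final sound of *fatef* is /f/, which is a voiceless consonant, so the suffix is -wu, giving *fatefwu*.
The final sound of *daz* is /z/, which is a voiced consonant, so the suffix is -suz, giving *dazsuz*.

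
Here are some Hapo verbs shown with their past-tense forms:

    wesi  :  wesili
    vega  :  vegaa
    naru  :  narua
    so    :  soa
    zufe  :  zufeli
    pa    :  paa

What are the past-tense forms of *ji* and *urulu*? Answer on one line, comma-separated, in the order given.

jili, urulua

Looking at the last vowel of each stem: -li when the last vowel of the stem is a front vowel (*wesi*, *zufe*); -a when the last vowel of the stem is a back vowel (*vega*, *naru*, *so*, *pa*).
Since the last vowel of *ji* is /i/ (a front vowel), it takes -li, giving *jili*.
Since the last vowel of *urulu* is /u/ (a back vowel), it takes -a, giving *urulua*.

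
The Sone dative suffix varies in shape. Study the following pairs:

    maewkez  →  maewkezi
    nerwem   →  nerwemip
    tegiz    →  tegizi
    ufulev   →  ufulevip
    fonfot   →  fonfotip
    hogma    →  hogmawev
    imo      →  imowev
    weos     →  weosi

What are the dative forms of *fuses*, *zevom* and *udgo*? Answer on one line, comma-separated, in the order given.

The alternation tracks the final sound of the stem — -i when the stem ends in a sibilant (*maewkez*, *tegiz*, *weos*); -ip when the stem ends in a non-sibilant consonant (*nerwem*, *ufulev*, *fonfot*); -wev when the stem ends in a vowel (*hogma*, *imo*).
*fuses* — final sound /s/ (a sibilant) → -i → *fusesi*.
*zevom* — final sound /m/ (a non-sibilant consonant) → -ip → *zevomip*.
*udgo* — final sound /o/ (a vowel) → -wev → *udgowev*.

fusesi, zevomip, udgowev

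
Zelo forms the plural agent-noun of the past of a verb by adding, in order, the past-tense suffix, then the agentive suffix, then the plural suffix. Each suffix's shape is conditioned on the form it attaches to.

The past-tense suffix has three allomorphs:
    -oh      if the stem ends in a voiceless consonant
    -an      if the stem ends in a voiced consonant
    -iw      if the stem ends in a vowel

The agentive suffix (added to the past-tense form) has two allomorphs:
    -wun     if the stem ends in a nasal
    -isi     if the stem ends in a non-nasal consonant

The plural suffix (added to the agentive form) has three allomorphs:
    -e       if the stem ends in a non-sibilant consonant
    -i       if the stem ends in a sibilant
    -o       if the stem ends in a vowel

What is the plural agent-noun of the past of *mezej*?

Since the final sound of *mezej* is /j/ (a voiced consonant), it takes -an, giving *mezejan*.
Since the final consonant of the past-tense form *mezejan* is /n/ (a nasal), it takes -wun, giving *mezejanwun*.
Since the final sound of the agentive form *mezejanwun* is /n/ (a non-sibilant consonant), it takes -e, giving *mezejanwune*.

mezejanwune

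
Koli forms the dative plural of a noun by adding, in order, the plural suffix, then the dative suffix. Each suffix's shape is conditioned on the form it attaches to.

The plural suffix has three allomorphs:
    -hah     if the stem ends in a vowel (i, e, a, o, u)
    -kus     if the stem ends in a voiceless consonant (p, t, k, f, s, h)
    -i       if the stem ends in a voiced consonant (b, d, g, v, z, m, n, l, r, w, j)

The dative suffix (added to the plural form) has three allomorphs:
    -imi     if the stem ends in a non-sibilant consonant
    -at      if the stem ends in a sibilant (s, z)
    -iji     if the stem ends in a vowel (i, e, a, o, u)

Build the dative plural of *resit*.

resitkusat

The final sound of *resit* is /t/, which is a voiceless consonant, so the plural suffix is -kus, giving *resitkus*.
Since the final sound of the plural form *resitkus* is /s/ (a sibilant), it takes -at, giving *resitkusat*.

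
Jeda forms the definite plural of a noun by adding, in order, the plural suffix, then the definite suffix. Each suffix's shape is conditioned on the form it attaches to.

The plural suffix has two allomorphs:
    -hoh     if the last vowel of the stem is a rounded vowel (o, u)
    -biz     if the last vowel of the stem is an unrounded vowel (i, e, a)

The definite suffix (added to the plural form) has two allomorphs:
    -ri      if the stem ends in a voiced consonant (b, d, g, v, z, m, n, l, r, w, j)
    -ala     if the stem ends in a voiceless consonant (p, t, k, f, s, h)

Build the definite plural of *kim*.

The last vowel of *kim* is /i/, which is an unrounded vowel, so the plural suffix is -biz, giving *kimbiz*.
The plural form *kimbiz*: final consonant = /z/, voiced → -ri → *kimbizri*.

kimbizri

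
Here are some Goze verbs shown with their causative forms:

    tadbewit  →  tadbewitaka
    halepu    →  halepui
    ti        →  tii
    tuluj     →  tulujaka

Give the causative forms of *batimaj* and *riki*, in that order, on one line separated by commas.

The suffix is conditioned by the final sound: -aka when the stem ends in a consonant (*tadbewit*, *tuluj*); -i when the stem ends in a vowel (*halepu*, *ti*).
*batimaj* — final sound /j/ (a consonant) → -aka → *batimajaka*.
*riki* — final sound /i/ (a vowel) → -i → *rikii*.

batimajaka, rikii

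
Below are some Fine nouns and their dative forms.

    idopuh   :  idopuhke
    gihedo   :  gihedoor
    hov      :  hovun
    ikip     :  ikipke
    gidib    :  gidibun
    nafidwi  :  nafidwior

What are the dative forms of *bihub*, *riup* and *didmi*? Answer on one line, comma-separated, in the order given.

bihubun, riupke, didmior

The suffix is conditioned by the final sound: -ke when the stem ends in a voiceless consonant (*idopuh*, *ikip*); -un when the stem ends in a voiced consonant (*hov*, *gidib*); -or when the stem ends in a vowel (*gihedo*, *nafidwi*).
Since the final sound of *bihub* is /b/ (a voiced consonant), it takes -un, giving *bihubun*.
*riup* — final sound /p/ (a voiceless consonant) → -ke → *riupke*.
*didmi* — final sound /i/ (a vowel) → -or → *didmior*.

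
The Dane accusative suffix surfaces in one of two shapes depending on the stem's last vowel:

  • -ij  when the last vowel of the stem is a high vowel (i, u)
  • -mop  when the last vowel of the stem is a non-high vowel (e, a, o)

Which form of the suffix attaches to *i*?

-ij

*i*: last vowel = /i/, a high vowel → -ij.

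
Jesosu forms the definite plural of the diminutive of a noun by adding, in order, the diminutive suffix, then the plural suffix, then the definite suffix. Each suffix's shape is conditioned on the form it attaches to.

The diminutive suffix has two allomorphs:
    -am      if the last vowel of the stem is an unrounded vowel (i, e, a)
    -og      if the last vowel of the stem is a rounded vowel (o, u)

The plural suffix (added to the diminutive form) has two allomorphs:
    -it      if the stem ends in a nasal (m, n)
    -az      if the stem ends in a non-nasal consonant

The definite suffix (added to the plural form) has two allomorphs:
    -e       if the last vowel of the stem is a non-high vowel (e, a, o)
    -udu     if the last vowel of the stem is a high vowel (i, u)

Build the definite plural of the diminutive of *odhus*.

*odhus* — last vowel /u/ (a rounded vowel) → -og → *odhusog*.
The diminutive form *odhusog* — final consonant /g/ (non-nasal) → -az → *odhusogaz*.
The plural form *odhusogaz*: last vowel = /a/, a non-high vowel → -e → *odhusogaze*.

odhusogaze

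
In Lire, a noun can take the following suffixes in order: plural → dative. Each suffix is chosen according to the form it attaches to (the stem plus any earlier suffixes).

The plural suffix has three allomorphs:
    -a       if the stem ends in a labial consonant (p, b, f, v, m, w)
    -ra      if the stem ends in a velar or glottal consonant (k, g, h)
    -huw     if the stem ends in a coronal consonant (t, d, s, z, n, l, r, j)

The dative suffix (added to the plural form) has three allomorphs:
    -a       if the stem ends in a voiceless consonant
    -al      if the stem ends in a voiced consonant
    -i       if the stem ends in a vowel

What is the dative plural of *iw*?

iwai

*iw* — final consonant /w/ (labial) → -a → *iwa*.
The final sound of the plural form *iwa* is /a/, which is a vowel, so the dative suffix is -i, giving *iwai*.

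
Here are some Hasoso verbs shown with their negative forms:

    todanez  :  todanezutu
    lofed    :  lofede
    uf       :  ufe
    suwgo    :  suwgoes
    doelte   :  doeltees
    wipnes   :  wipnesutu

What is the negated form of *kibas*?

kibasutu

The alternation tracks the final sound of the stem — -utu when the stem ends in a sibilant (*todanez*, *wipnes*); -e when the stem ends in a non-sibilant consonant (*lofed*, *uf*); -es when the stem ends in a vowel (*suwgo*, *doelte*).
*kibas* — final sound /s/ (a sibilant) → -utu → *kibasutu*.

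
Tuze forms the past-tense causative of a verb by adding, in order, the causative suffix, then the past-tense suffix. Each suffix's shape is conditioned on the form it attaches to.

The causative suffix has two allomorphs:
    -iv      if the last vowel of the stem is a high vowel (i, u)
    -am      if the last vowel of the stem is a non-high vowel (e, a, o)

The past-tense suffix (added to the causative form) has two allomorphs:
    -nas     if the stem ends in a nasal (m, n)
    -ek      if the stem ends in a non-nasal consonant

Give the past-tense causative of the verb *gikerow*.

The last vowel of *gikerow* is /o/, which is a non-high vowel, so the causative suffix is -am, giving *gikerowam*.
The final consonant of the causative form *gikerowam* is /m/, which is a nasal, so the past-tense suffix is -nas, giving *gikerowamnas*.

gikerowamnas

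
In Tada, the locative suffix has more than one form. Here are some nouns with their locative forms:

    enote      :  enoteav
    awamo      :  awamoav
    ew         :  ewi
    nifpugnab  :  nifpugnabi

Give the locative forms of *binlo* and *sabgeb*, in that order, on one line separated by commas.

The suffix is conditioned by the final sound: -i when the stem ends in a consonant (*ew*, *nifpugnab*); -av when the stem ends in a vowel (*enote*, *awamo*).
The final sound of *binlo* is /o/, which is a vowel, so the suffix is -av, giving *binloav*.
The final sound of *sabgeb* is /b/, which is a consonant, so the suffix is -i, giving *sabgebi*.

binloav, sabgebi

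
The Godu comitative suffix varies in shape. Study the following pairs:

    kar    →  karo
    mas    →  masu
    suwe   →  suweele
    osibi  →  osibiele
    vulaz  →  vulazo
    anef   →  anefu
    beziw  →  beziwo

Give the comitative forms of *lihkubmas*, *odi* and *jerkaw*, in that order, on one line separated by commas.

Looking at the final sound of each stem: -u when the stem ends in a voiceless consonant (*mas*, *anef*); -o when the stem ends in a voiced consonant (*kar*, *vulaz*, *beziw*); -ele when the stem ends in a vowel (*suwe*, *osibi*).
*lihkubmas* — final sound /s/ (a voiceless consonant) → -u → *lihkubmasu*.
*odi* — final sound /i/ (a vowel) → -ele → *odiele*.
Since the final sound of *jerkaw* is /w/ (a voiced consonant), it takes -o, giving *jerkawo*.

lihkubmasu, odiele, jerkawo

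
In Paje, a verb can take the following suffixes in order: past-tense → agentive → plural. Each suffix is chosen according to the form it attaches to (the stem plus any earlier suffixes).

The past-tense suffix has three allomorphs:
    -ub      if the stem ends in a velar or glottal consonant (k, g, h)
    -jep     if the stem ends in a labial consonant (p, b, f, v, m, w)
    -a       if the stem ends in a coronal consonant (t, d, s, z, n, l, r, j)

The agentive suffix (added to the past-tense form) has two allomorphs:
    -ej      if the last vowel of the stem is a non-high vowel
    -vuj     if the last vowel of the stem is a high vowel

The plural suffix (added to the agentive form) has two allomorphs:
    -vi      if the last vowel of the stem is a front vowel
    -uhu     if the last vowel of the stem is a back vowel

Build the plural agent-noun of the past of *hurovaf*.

hurovafjepejvi

Since the final consonant of *hurovaf* is /f/ (labial), it takes -jep, giving *hurovafjep*.
The past-tense form *hurovafjep*: last vowel = /e/, a non-high vowel → -ej → *hurovafjepej*.
The agentive form *hurovafjepej*: last vowel = /e/, a front vowel → -vi → *hurovafjepejvi*.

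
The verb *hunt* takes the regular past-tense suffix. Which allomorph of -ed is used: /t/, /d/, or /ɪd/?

/ɪd/

The stem *hunt* ends in /t/ or /d/.
The -ed suffix is realized as /ɪd/ after /t, d/; as /t/ after other voiceless consonants; and as /d/ after other voiced sounds.
So -ed on *hunt* is pronounced /ɪd/.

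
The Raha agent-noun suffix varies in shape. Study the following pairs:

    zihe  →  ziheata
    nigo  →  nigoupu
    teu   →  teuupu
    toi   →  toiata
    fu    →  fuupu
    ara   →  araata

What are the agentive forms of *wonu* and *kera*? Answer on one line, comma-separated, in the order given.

wonuupu, keraata

The alternation tracks the last vowel of the stem — -upu when the last vowel of the stem is a rounded vowel (*nigo*, *teu*, *fu*); -ata when the last vowel of the stem is an unrounded vowel (*zihe*, *toi*, *ara*).
*wonu* — last vowel /u/ (a rounded vowel) → -upu → *wonuupu*.
*kera* — last vowel /a/ (an unrounded vowel) → -ata → *keraata*.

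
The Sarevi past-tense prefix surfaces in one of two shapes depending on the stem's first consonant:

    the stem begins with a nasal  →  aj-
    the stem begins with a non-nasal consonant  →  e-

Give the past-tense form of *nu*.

ajnu

The first consonant of *nu* is /n/, which is a nasal, so the prefix is aj-, giving *ajnu*.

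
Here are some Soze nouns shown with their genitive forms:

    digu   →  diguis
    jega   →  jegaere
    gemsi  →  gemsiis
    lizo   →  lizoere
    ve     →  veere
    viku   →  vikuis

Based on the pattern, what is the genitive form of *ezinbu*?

Looking at the last vowel of each stem: -is when the last vowel of the stem is a high vowel (*digu*, *gemsi*, *viku*); -ere when the last vowel of the stem is a non-high vowel (*jega*, *lizo*, *ve*).
*ezinbu*: last vowel = /u/, a high vowel → -is → *ezinbuis*.

ezinbuis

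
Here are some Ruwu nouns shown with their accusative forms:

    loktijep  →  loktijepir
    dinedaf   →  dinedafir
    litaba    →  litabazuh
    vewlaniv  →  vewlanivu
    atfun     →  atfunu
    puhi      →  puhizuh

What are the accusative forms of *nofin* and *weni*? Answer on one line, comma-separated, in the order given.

The suffix is conditioned by the final sound: -ir when the stem ends in a voiceless consonant (*loktijep*, *dinedaf*); -u when the stem ends in a voiced consonant (*vewlaniv*, *atfun*); -zuh when the stem ends in a vowel (*litaba*, *puhi*).
*nofin* — final sound /n/ (a voiced consonant) → -u → *nofinu*.
*weni*: final sound = /i/, a vowel → -zuh → *wenizuh*.

nofinu, wenizuh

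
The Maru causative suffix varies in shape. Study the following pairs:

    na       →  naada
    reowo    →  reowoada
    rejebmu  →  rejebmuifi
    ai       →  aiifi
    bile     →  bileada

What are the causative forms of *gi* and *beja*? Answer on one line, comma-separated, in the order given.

The pattern is height harmony: -ifi when the last vowel of the stem is a high vowel (*rejebmu*, *ai*); -ada when the last vowel of the stem is a non-high vowel (*na*, *reowo*, *bile*).
*gi* — last vowel /i/ (a high vowel) → -ifi → *giifi*.
The last vowel of *beja* is /a/, which is a non-high vowel, so the suffix is -ada, giving *bejaada*.

giifi, bejaada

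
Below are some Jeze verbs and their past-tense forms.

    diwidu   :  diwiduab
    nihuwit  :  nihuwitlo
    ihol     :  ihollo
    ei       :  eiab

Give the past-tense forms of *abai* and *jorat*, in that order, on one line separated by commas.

abaiab, joratlo

The pattern is consonant vs. vowel: -lo when the stem ends in a consonant (*nihuwit*, *ihol*); -ab when the stem ends in a vowel (*diwidu*, *ei*).
The final sound of *abai* is /i/, which is a vowel, so the suffix is -ab, giving *abaiab*.
Since the final sound of *jorat* is /t/ (a consonant), it takes -lo, giving *joratlo*.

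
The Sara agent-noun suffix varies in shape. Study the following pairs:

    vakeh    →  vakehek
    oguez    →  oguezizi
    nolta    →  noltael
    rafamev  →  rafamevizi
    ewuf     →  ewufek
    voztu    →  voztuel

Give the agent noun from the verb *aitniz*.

aitnizizi

The pattern is voicing of the final sound: -ek when the stem ends in a voiceless consonant (*vakeh*, *ewuf*); -izi when the stem ends in a voiced consonant (*oguez*, *rafamev*); -el when the stem ends in a vowel (*nolta*, *voztu*).
Since the final sound of *aitniz* is /z/ (a voiced consonant), it takes -izi, giving *aitnizizi*.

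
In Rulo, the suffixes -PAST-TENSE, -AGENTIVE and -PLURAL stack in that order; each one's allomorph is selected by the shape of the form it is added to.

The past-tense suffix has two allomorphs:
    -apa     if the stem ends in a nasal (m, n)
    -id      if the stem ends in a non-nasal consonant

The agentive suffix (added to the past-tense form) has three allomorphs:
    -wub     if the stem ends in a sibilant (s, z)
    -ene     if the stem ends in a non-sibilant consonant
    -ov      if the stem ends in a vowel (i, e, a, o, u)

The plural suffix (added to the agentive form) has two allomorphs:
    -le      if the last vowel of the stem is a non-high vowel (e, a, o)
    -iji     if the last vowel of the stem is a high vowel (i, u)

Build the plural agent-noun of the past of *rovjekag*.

rovjekagidenele

*rovjekag* — final consonant /g/ (non-nasal) → -id → *rovjekagid*.
Since the final sound of the past-tense form *rovjekagid* is /d/ (a non-sibilant consonant), it takes -ene, giving *rovjekagidene*.
The agentive form *rovjekagidene* — last vowel /e/ (a non-high vowel) → -le → *rovjekagidenele*.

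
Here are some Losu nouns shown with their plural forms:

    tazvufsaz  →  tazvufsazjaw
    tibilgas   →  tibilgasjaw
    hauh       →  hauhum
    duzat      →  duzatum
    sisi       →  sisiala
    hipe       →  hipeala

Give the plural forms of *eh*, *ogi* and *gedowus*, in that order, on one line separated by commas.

The alternation tracks the final sound of the stem — -jaw when the stem ends in a sibilant (*tazvufsaz*, *tibilgas*); -um when the stem ends in a non-sibilant consonant (*hauh*, *duzat*); -ala when the stem ends in a vowel (*sisi*, *hipe*).
*eh* — final sound /h/ (a non-sibilant consonant) → -um → *ehum*.
*ogi* — final sound /i/ (a vowel) → -ala → *ogiala*.
The final sound of *gedowus* is /s/, which is a sibilant, so the suffix is -jaw, giving *gedowusjaw*.

ehum, ogiala, gedowusjaw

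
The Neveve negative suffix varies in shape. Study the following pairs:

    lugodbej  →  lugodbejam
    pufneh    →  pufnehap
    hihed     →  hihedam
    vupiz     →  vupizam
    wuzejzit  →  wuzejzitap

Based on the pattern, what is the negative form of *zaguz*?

zaguzam

The alternation tracks the final consonant of the stem — -ap when the stem ends in a voiceless consonant (*pufneh*, *wuzejzit*); -am when the stem ends in a voiced consonant (*lugodbej*, *hihed*, *vupiz*).
The final consonant of *zaguz* is /z/, which is voiced, so the suffix is -am, giving *zaguzam*.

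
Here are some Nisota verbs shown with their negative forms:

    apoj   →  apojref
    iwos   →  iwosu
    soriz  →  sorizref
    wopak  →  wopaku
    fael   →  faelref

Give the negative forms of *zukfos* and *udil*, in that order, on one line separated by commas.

zukfosu, udilref

The alternation tracks the final consonant of the stem — -u when the stem ends in a voiceless consonant (*iwos*, *wopak*); -ref when the stem ends in a voiced consonant (*apoj*, *soriz*, *fael*).
*zukfos*: final consonant = /s/, voiceless → -u → *zukfosu*.
Since the final consonant of *udil* is /l/ (voiced), it takes -ref, giving *udilref*.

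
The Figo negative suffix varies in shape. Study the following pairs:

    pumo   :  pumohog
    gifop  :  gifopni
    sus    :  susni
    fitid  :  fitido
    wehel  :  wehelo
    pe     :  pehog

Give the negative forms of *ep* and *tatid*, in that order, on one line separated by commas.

epni, tatido

The alternation tracks the final sound of the stem — -ni when the stem ends in a voiceless consonant (*gifop*, *sus*); -o when the stem ends in a voiced consonant (*fitid*, *wehel*); -hog when the stem ends in a vowel (*pumo*, *pe*).
Since the final sound of *ep* is /p/ (a voiceless consonant), it takes -ni, giving *epni*.
The final sound of *tatid* is /d/, which is a voiced consonant, so the suffix is -o, giving *tatido*.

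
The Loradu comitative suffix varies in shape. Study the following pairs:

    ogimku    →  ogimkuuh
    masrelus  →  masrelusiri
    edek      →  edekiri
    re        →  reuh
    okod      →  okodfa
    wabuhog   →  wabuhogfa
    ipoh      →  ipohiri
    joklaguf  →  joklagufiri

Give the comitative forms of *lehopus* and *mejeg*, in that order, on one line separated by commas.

Looking at the final sound of each stem: -iri when the stem ends in a voiceless consonant (*masrelus*, *edek*, *ipoh*, *joklaguf*); -fa when the stem ends in a voiced consonant (*okod*, *wabuhog*); -uh when the stem ends in a vowel (*ogimku*, *re*).
Since the final sound of *lehopus* is /s/ (a voiceless consonant), it takes -iri, giving *lehopusiri*.
*mejeg*: final sound = /g/, a voiced consonant → -fa → *mejegfa*.

lehopusiri, mejegfa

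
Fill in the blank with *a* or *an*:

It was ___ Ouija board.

a

The indefinite article is chosen by the initial *sound* of the following word, not its spelling.
*Ouija* begins with the sound /wiː/ (pronounced /ˈwiːdʒə/) — a consonant sound.
So the article is *a*: It was a Ouija board.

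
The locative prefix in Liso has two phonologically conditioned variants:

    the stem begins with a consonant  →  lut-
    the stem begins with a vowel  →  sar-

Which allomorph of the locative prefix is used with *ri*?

lut-

The first sound of *ri* is /r/, which is a consonant, so the prefix is lut-.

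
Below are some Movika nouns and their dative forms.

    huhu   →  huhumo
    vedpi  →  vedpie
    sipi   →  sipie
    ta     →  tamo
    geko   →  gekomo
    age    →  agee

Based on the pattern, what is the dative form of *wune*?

The alternation tracks the last vowel of the stem — -e when the last vowel of the stem is a front vowel (*vedpi*, *sipi*, *age*); -mo when the last vowel of the stem is a back vowel (*huhu*, *ta*, *geko*).
*wune* — last vowel /e/ (a front vowel) → -e → *wunee*.

wunee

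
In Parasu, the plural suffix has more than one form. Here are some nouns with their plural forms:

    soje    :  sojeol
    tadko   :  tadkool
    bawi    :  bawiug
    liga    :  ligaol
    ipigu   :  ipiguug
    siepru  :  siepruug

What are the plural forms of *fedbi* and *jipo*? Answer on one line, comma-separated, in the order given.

fedbiug, jipool

The suffix is conditioned by the last vowel: -ug when the last vowel of the stem is a high vowel (*bawi*, *ipigu*, *siepru*); -ol when the last vowel of the stem is a non-high vowel (*soje*, *tadko*, *liga*).
*fedbi*: last vowel = /i/, a high vowel → -ug → *fedbiug*.
*jipo*: last vowel = /o/, a non-high vowel → -ol → *jipool*.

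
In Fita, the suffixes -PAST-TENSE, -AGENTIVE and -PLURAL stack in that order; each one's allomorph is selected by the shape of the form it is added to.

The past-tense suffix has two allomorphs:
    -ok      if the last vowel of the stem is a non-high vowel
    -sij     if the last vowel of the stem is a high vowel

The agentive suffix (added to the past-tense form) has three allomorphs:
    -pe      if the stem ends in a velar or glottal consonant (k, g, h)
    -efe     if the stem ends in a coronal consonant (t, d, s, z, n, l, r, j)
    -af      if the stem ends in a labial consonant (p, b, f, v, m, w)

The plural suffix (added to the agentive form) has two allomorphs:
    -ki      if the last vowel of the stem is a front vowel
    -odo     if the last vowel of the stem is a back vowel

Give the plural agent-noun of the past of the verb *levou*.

*levou*: last vowel = /u/, a high vowel → -sij → *levousij*.
The past-tense form *levousij*: final consonant = /j/, coronal → -efe → *levousijefe*.
The agentive form *levousijefe*: last vowel = /e/, a front vowel → -ki → *levousijefeki*.

levousijefeki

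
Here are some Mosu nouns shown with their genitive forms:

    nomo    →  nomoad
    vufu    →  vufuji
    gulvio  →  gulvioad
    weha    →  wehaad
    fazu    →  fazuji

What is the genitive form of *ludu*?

The suffix is conditioned by the last vowel: -ji when the last vowel of the stem is a high vowel (*vufu*, *fazu*); -ad when the last vowel of the stem is a non-high vowel (*nomo*, *gulvio*, *weha*).
Since the last vowel of *ludu* is /u/ (a high vowel), it takes -ji, giving *luduji*.

luduji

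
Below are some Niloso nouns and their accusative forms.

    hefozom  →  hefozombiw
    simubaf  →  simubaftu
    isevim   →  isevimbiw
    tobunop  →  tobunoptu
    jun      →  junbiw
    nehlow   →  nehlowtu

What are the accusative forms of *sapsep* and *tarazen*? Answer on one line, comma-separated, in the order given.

The suffix is conditioned by the final consonant: -biw when the stem ends in a nasal (*hefozom*, *isevim*, *jun*); -tu when the stem ends in a non-nasal consonant (*simubaf*, *tobunop*, *nehlow*).
*sapsep* — final consonant /p/ (non-nasal) → -tu → *sapseptu*.
The final consonant of *tarazen* is /n/, which is a nasal, so the suffix is -biw, giving *tarazenbiw*.

sapseptu, tarazenbiw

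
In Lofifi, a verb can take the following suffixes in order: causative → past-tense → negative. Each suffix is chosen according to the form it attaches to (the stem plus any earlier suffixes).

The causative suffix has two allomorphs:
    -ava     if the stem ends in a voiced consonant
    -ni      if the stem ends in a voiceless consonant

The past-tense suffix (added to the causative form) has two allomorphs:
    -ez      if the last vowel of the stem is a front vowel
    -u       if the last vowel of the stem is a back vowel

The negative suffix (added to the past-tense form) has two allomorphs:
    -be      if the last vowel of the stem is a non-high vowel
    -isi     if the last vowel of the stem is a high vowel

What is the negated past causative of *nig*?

The final consonant of *nig* is /g/, which is voiced, so the causative suffix is -ava, giving *nigava*.
The last vowel of the causative form *nigava* is /a/, which is a back vowel, so the past-tense suffix is -u, giving *nigavau*.
The past-tense form *nigavau* — last vowel /u/ (a high vowel) → -isi → *nigavauisi*.

nigavauisi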